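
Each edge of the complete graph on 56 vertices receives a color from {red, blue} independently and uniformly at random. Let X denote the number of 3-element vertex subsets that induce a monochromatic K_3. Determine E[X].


Let X = Σ_S X_S over the C(56, 3) = 27720 subsets S of size 3, where X_S = 1 if the K_3 on S is monochromatic.
For a fixed S, the K_3 on S has C(3, 2) = 3 edges. P[all 3 edges red] = (1/2)^3, and likewise for blue, so P[monochromatic] = 2·(1/2)^3 = 2^{1 − 3} = 1/4.
Summing: E[X] = C(56, 3) · 2^{1 − 3} = 27720 · 1/4 = 6930.
Numerically: E[X] ≈ 6930.0000.

E[X] = C(56,3)·2^(1−C(3,2)) = 6930 ≈ 6930.0000.


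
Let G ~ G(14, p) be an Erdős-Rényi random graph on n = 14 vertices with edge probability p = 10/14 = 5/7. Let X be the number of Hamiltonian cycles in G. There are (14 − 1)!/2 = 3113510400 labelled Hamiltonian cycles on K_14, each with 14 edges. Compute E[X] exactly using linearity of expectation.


K_14 has (14 − 1)!/2 = 3113510400 labelled Hamiltonian cycles.
For each such Hamiltonian cycle H, let X_H = 1 if all 14 edges of H are present in G. Then P[X_H = 1] = p^{14} = (5/7)^{14} = 6103515625/678223072849.
By linearity: E[X] = Σ_H E[X_H] = 3113510400 · p^{14} = 3113510400 · 6103515625/678223072849 = 2714765625000000000/96889010407.
Numerically: E[X] ≈ 2.8e+07.

E[X] = 3113510400 · (5/7)^{14} = 2714765625000000000/96889010407 ≈ 2.8e+07.


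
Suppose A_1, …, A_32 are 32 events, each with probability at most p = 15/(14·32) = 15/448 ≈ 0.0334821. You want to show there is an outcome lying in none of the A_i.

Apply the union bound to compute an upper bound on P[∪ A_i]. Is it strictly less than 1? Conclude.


Union bound: P[∪_{i=1}^{32} A_i] ≤ Σ_i P[A_i] ≤ 32·p = 32·(15/448) = 15/14.
Numerically: 15/14 ≈ 1.0714286.
Is 15/14 < 1? NO.
Since the bound 15/14 is ≥ 1, the union bound is uninformative here; it does NOT by itself certify existence.

32·p = 15/14 ≈ 1.0714286; existence NOT certified by the union bound.


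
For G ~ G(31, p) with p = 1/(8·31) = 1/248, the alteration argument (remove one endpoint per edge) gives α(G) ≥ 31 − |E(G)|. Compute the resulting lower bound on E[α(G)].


E[|E(G)|] = C(31, 2)·p = 465 · (1/248) = 15/8.
E[α(G)] ≥ n − E[|E(G)|] = 31 − 15/8 = 233/8.
Numerically: ≈ 29.12500.
(This is only a lower bound; the true E[α(G)] may be larger.)

E[α(G)] ≥ 233/8 ≈ 29.12500.


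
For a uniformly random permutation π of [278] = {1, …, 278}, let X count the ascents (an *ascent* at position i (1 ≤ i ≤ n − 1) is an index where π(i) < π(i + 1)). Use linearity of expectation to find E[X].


Write X = Σ X_I over i = 1, …, 277, with X_I the indicator of one ascent.
There are 277 indicators.
For each fixed i, the pair (π(i), π(i+1)) is a uniformly random ordered pair of distinct values from {1, …, 278}; by symmetry P[π(i) < π(i+1)] = 1/2.
By linearity: E[X] = 277 · (1/2) = (278 − 1) · (1/2) = 277/2 ≈ 138.500000.

E[X] = 277/2 = 138.500000.


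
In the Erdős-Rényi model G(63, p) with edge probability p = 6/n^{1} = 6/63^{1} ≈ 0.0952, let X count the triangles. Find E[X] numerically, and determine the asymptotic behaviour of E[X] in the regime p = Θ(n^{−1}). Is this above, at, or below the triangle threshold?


Number of potential triangles: C(63, 3) = 39711.
Each occurs with probability p³ ≈ (0.0952)³ ≈ 8.63838e-04.
By linearity: E[X] = C(63, 3)·p³ ≈ 39711 · 8.63838e-04 ≈ 34.304.
Here α = 1, so p = 6/n is exactly at the triangle threshold p ~ 1/n. Asymptotically E[X] → c³/6 = 6³/6 = 36 ≈ 36.000, a bounded constant. In this regime the triangle count is asymptotically Poisson(c³/6).

E[X] ≈ 34.304; in regime p = Θ(1/n^{1}) E[X] stays bounded (at the triangle threshold p ~ 1/n).


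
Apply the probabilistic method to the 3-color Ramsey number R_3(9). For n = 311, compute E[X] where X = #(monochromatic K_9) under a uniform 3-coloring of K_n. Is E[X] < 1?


E[X] = C(311, 9) · 3^{1 − 36} = 66733530156060130 · 3^{−35} = 66733530156060130/50031545098999707.
As a reduced fraction: E[X] = 66733530156060130/50031545098999707 ≈ 1.3338.
Is E[X] < 1? NO.
Since E[X] ≥ 1, the first-moment bound is inconclusive at n = 311; it does NOT by itself certify R_3(9) > 311.

E[X] = 66733530156060130/50031545098999707 ≈ 1.3338; E[X] ≥ 1; first-moment method inconclusive here.


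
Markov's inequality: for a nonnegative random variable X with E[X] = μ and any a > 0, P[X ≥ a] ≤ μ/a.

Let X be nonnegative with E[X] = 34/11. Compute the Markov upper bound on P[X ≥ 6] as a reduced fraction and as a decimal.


μ = E[X] = 34/11, a = 6.
Markov: P[X ≥ 6] ≤ μ/a = (34/11)/6 = 17/33.
Numerically: ≈ 0.51515.
(Since a = 6 > μ = 3.09091, the bound 17/33 is < 1 and informative.)

P[X ≥ 6] ≤ 17/33 ≈ 0.51515.


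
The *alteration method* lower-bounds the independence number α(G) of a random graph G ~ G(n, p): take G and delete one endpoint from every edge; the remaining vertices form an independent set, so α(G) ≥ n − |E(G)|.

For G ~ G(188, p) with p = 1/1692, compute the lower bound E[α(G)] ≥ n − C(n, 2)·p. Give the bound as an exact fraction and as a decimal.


E[|E(G)|] = C(188, 2)·p = 17578 · (1/1692) = 187/18.
E[α(G)] ≥ n − E[|E(G)|] = 188 − 187/18 = 3197/18.
Numerically: ≈ 177.611.
(This is only a lower bound; the true E[α(G)] may be larger.)

E[α(G)] ≥ 3197/18 ≈ 177.611.


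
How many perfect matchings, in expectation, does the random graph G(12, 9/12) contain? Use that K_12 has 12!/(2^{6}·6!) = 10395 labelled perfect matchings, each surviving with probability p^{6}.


K_12 has 12!/(2^{6}·6!) = 10395 labelled perfect matchings.
For each such perfect matching H, let X_H = 1 if all 6 edges of H are present in G. Then P[X_H = 1] = p^{6} = (3/4)^{6} = 729/4096.
Summing the indicators: E[X] = Σ_H E[X_H] = 10395 · p^{6} = 10395 · 729/4096 = 7577955/4096.
Numerically: E[X] ≈ 1850.1.

E[X] = 10395 · (3/4)^{6} = 7577955/4096 ≈ 1850.1.


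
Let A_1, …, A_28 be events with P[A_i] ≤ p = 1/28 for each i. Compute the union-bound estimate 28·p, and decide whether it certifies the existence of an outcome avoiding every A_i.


Union bound: P[∪_{i=1}^{28} A_i] ≤ Σ_i P[A_i] ≤ 28·p = 28·(1/28) = 1.
Numerically: 1 ≈ 1.000000.
Is 1 < 1? NO.
Since the bound 1 is ≥ 1, the union bound is uninformative here; it does NOT by itself certify existence.

28·p = 1 ≈ 1.000000; existence NOT certified by the union bound.


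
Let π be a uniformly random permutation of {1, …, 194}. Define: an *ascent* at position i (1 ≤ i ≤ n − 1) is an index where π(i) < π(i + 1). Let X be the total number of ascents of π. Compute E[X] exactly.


Write X = Σ X_I over i = 1, …, 193, with X_I the indicator of one ascent.
There are 193 indicators.
For each fixed i, the pair (π(i), π(i+1)) is a uniformly random ordered pair of distinct values from {1, …, 194}; by symmetry P[π(i) < π(i+1)] = 1/2.
By linearity: E[X] = 193 · (1/2) = (194 − 1) · (1/2) = 193/2 ≈ 96.50000.

E[X] = 193/2 = 96.50000.


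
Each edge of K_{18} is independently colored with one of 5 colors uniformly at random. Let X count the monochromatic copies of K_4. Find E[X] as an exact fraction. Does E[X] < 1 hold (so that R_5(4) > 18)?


E[X] = C(18, 4) · 5^{1 − 6} = 3060 · 5^{−5} = 3060/3125.
As a reduced fraction: E[X] = 612/625 ≈ 0.979200.
Is E[X] < 1? YES.
Since E[X] < 1, there exists a 5-coloring of K_{18} with no monochromatic K_4; hence R_5(4) > 18.

E[X] = 612/625 ≈ 0.979200; E[X] < 1, so R_5(4) > 18.


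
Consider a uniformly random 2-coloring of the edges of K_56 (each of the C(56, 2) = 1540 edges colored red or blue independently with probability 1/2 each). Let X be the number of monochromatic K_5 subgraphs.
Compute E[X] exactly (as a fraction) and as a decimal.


Let X = Σ_S X_S over the C(56, 5) = 3819816 subsets S of size 5, where X_S = 1 if the K_5 on S is monochromatic.
For a fixed S, the K_5 on S has C(5, 2) = 10 edges. P[all 10 edges red] = (1/2)^10, and likewise for blue, so P[monochromatic] = 2·(1/2)^10 = 2^{1 − 10} = 1/512.
Summing: E[X] = C(56, 5) · 2^{1 − 10} = 3819816 · 1/512 = 477477/64.
Numerically: E[X] ≈ 7460.5781.

E[X] = C(56,5)·2^(1−C(5,2)) = 477477/64 ≈ 7460.5781.


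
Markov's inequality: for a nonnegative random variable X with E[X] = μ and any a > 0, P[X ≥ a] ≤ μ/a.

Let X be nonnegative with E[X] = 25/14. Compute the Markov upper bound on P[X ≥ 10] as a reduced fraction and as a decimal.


μ = E[X] = 25/14, a = 10.
Markov: P[X ≥ 10] ≤ μ/a = (25/14)/10 = 5/28.
Numerically: ≈ 0.178571.
(Since a = 10 > μ = 1.785714, the bound 5/28 is < 1 and informative.)

P[X ≥ 10] ≤ 5/28 ≈ 0.178571.


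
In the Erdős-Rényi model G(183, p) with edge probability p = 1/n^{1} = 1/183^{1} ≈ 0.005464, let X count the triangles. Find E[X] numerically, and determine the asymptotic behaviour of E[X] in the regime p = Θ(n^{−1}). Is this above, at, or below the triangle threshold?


Number of potential triangles: C(183, 3) = 1004731.
Each occurs with probability p³ ≈ (0.005464)³ ≈ 1.631724e-07.
By linearity: E[X] = C(183, 3)·p³ ≈ 1004731 · 1.631724e-07 ≈ 0.1639.
Here α = 1, so p = 1/n is exactly at the triangle threshold p ~ 1/n. Asymptotically E[X] → c³/6 = 1³/6 = 1/6 ≈ 0.1667, a bounded constant. In this regime the triangle count is asymptotically Poisson(c³/6).

E[X] ≈ 0.1639; in regime p = Θ(1/n^{1}) E[X] stays bounded (at the triangle threshold p ~ 1/n).


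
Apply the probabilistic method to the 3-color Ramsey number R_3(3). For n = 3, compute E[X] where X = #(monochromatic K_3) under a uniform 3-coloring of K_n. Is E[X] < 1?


E[X] = C(3, 3) · 3^{1 − 3} = 1 · 3^{−2} = 1/9.
As a reduced fraction: E[X] = 1/9 ≈ 0.111111.
Is E[X] < 1? YES.
Since E[X] < 1, there exists a 3-coloring of K_{3} with no monochromatic K_3; hence R_3(3) > 3.

E[X] = 1/9 ≈ 0.111111; E[X] < 1, so R_3(3) > 3.


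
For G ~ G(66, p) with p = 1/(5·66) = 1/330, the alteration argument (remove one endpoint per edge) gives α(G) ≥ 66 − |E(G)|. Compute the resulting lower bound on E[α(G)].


E[|E(G)|] = C(66, 2)·p = 2145 · (1/330) = 13/2.
E[α(G)] ≥ n − E[|E(G)|] = 66 − 13/2 = 119/2.
Numerically: ≈ 59.500.
(This is only a lower bound; the true E[α(G)] may be larger.)

E[α(G)] ≥ 119/2 ≈ 59.500.


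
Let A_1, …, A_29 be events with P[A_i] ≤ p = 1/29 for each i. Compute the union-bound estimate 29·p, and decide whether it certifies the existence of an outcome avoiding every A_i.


Union bound: P[∪_{i=1}^{29} A_i] ≤ Σ_i P[A_i] ≤ 29·p = 29·(1/29) = 1.
Numerically: 1 ≈ 1.00000.
Is 1 < 1? NO.
Since the bound 1 is ≥ 1, the union bound is uninformative here; it does NOT by itself certify existence.

29·p = 1 ≈ 1.00000; existence NOT certified by the union bound.


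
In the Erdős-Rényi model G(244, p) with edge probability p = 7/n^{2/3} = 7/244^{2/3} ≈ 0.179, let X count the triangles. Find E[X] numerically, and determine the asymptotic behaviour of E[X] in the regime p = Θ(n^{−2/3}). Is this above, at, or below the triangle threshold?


Number of potential triangles: C(244, 3) = 2391444.
Each occurs with probability p³ ≈ (0.179)³ ≈ 5.76122e-03.
By linearity: E[X] = C(244, 3)·p³ ≈ 2391444 · 5.76122e-03 ≈ 13777.635.
Since α = 2/3 < 1, p = c/n^{2/3} ≫ 1/n is above the triangle threshold p ~ 1/n. Asymptotically E[X] ~ (c³/6)·n^{3(1−α)} = (7³/6)·n^{1} → ∞; triangles are abundant w.h.p.

E[X] ≈ 13777.635; in regime p = Θ(1/n^{2/3}) E[X] diverges (above the triangle threshold p ~ 1/n).


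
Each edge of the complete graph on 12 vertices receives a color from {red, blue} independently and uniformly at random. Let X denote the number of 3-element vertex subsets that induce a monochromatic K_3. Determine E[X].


Let X = Σ_S X_S over the C(12, 3) = 220 subsets S of size 3, where X_S = 1 if the K_3 on S is monochromatic.
For a fixed S, the K_3 on S has C(3, 2) = 3 edges. P[all 3 edges red] = (1/2)^3, and likewise for blue, so P[monochromatic] = 2·(1/2)^3 = 2^{1 − 3} = 1/4.
By linearity: E[X] = C(12, 3) · 2^{1 − 3} = 220 · 1/4 = 55.
Numerically: E[X] ≈ 55.000000.

E[X] = C(12,3)·2^(1−C(3,2)) = 55 ≈ 55.000000.


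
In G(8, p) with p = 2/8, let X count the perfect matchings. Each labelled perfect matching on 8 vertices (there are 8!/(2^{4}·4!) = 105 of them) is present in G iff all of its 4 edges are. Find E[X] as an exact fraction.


K_8 has 8!/(2^{4}·4!) = 105 labelled perfect matchings.
For each such perfect matching H, let X_H = 1 if all 4 edges of H are present in G. Then P[X_H = 1] = p^{4} = (1/4)^{4} = 1/256.
Summing the indicators: E[X] = Σ_H E[X_H] = 105 · p^{4} = 105 · 1/256 = 105/256.
Numerically: E[X] ≈ 0.410156.

E[X] = 105 · (1/4)^{4} = 105/256 ≈ 0.410156.


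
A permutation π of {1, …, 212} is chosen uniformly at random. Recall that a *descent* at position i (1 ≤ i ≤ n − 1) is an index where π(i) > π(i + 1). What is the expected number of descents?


Write X = Σ X_I over i = 1, …, 211, with X_I the indicator of one descent.
There are 211 indicators.
For each fixed i, the pair (π(i), π(i+1)) is a uniformly random ordered pair of distinct values from {1, …, 212}; by symmetry P[π(i) > π(i+1)] = 1/2.
By linearity: E[X] = 211 · (1/2) = (212 − 1) · (1/2) = 211/2 ≈ 105.5000.

E[X] = 211/2 = 105.5000.


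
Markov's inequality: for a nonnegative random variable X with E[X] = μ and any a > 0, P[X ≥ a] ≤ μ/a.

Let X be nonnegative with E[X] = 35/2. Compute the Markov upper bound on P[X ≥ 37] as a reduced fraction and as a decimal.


μ = E[X] = 35/2, a = 37.
Markov: P[X ≥ 37] ≤ μ/a = (35/2)/37 = 35/74.
Numerically: ≈ 0.472973.
(Since a = 37 > μ = 17.500000, the bound 35/74 is < 1 and informative.)

P[X ≥ 37] ≤ 35/74 ≈ 0.472973.


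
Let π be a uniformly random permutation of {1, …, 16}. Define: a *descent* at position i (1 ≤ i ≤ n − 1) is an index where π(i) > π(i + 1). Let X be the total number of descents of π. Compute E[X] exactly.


Write X = Σ X_I over i = 1, …, 15, with X_I the indicator of one descent.
There are 15 indicators.
For each fixed i, the pair (π(i), π(i+1)) is a uniformly random ordered pair of distinct values from {1, …, 16}; by symmetry P[π(i) > π(i+1)] = 1/2.
By linearity: E[X] = 15 · (1/2) = (16 − 1) · (1/2) = 15/2 ≈ 7.50000.

E[X] = 15/2 = 7.50000.


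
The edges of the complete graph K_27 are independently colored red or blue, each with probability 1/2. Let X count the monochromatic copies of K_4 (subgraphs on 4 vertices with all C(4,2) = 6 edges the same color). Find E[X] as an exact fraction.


Let X = Σ_S X_S over the C(27, 4) = 17550 subsets S of size 4, where X_S = 1 if the K_4 on S is monochromatic.
For a fixed S, the K_4 on S has C(4, 2) = 6 edges. P[all 6 edges red] = (1/2)^6, and likewise for blue, so P[monochromatic] = 2·(1/2)^6 = 2^{1 − 6} = 1/32.
By linearity of expectation: E[X] = C(27, 4) · 2^{1 − 6} = 17550 · 1/32 = 8775/16.
Numerically: E[X] ≈ 548.4375.

E[X] = C(27,4)·2^(1−C(4,2)) = 8775/16 ≈ 548.4375.


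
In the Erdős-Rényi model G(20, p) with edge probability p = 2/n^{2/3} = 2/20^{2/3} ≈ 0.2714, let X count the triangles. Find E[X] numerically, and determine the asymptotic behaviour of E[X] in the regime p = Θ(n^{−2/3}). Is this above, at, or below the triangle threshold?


Number of potential triangles: C(20, 3) = 1140.
Each occurs with probability p³ ≈ (0.2714)³ ≈ 2.000000e-02.
By linearity: E[X] = C(20, 3)·p³ ≈ 1140 · 2.000000e-02 ≈ 22.8000.
Since α = 2/3 < 1, p = c/n^{2/3} ≫ 1/n is above the triangle threshold p ~ 1/n. Asymptotically E[X] ~ (c³/6)·n^{3(1−α)} = (2³/6)·n^{1} → ∞; triangles are abundant w.h.p.

E[X] ≈ 22.8000; in regime p = Θ(1/n^{2/3}) E[X] diverges (above the triangle threshold p ~ 1/n).


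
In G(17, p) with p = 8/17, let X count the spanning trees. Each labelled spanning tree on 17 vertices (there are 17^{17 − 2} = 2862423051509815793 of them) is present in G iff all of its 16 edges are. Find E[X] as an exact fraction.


K_17 has 17^{17 − 2} = 2862423051509815793 labelled spanning trees.
For each such spanning tree H, let X_H = 1 if all 16 edges of H are present in G. Then P[X_H = 1] = p^{16} = (8/17)^{16} = 281474976710656/48661191875666868481.
By linearity of expectation: E[X] = Σ_H E[X_H] = 2862423051509815793 · p^{16} = 2862423051509815793 · 281474976710656/48661191875666868481 = 281474976710656/17.
Numerically: E[X] ≈ 1.6557e+13.

E[X] = 2862423051509815793 · (8/17)^{16} = 281474976710656/17 ≈ 1.6557e+13.


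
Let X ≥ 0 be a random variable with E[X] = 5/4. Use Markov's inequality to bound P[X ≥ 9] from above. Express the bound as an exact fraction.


μ = E[X] = 5/4, a = 9.
Markov: P[X ≥ 9] ≤ μ/a = (5/4)/9 = 5/36.
Numerically: ≈ 0.138889.
(Since a = 9 > μ = 1.250000, the bound 5/36 is < 1 and informative.)

P[X ≥ 9] ≤ 5/36 ≈ 0.138889.


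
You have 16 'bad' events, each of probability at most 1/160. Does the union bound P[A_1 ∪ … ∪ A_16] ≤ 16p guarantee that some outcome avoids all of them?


Union bound: P[∪_{i=1}^{16} A_i] ≤ Σ_i P[A_i] ≤ 16·p = 16·(1/160) = 1/10.
Numerically: 1/10 ≈ 0.1000.
Is 1/10 < 1? YES.
Since P[∪ A_i] ≤ 1/10 < 1, the complement has P[∩ A_i^c] ≥ 1 − 1/10 = 9/10 > 0, so some outcome avoids every A_i.

16·p = 1/10 ≈ 0.1000; existence CERTIFIED by the union bound.


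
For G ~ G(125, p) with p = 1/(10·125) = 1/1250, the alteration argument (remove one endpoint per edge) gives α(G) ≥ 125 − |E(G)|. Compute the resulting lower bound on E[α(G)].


E[|E(G)|] = C(125, 2)·p = 7750 · (1/1250) = 31/5.
E[α(G)] ≥ n − E[|E(G)|] = 125 − 31/5 = 594/5.
Numerically: ≈ 118.800000.
(This is only a lower bound; the true E[α(G)] may be larger.)

E[α(G)] ≥ 594/5 ≈ 118.800000.


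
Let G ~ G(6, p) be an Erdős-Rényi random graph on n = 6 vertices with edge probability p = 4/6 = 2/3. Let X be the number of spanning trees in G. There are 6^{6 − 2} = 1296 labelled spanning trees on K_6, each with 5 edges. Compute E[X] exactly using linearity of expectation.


K_6 has 6^{6 − 2} = 1296 labelled spanning trees.
For each such spanning tree H, let X_H = 1 if all 5 edges of H are present in G. Then P[X_H = 1] = p^{5} = (2/3)^{5} = 32/243.
By linearity: E[X] = Σ_H E[X_H] = 1296 · p^{5} = 1296 · 32/243 = 512/3.
Numerically: E[X] ≈ 170.7.

E[X] = 1296 · (2/3)^{5} = 512/3 ≈ 170.7.


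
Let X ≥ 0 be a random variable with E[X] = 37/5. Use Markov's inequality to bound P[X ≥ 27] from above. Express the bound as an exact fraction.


μ = E[X] = 37/5, a = 27.
Markov: P[X ≥ 27] ≤ μ/a = (37/5)/27 = 37/135.
Numerically: ≈ 0.274074.
(Since a = 27 > μ = 7.400000, the bound 37/135 is < 1 and informative.)

P[X ≥ 27] ≤ 37/135 ≈ 0.274074.


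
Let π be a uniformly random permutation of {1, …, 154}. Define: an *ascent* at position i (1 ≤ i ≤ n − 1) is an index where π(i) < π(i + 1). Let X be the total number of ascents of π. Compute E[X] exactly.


Write X = Σ X_I over i = 1, …, 153, with X_I the indicator of one ascent.
There are 153 indicators.
For each fixed i, the pair (π(i), π(i+1)) is a uniformly random ordered pair of distinct values from {1, …, 154}; by symmetry P[π(i) < π(i+1)] = 1/2.
By linearity: E[X] = 153 · (1/2) = (154 − 1) · (1/2) = 153/2 ≈ 76.50000.

E[X] = 153/2 = 76.50000.


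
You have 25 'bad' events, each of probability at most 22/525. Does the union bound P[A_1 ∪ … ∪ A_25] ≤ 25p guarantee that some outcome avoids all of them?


Union bound: P[∪_{i=1}^{25} A_i] ≤ Σ_i P[A_i] ≤ 25·p = 25·(22/525) = 22/21.
Numerically: 22/21 ≈ 1.048.
Is 22/21 < 1? NO.
Since the bound 22/21 is ≥ 1, the union bound is uninformative here; it does NOT by itself certify existence.

25·p = 22/21 ≈ 1.048; existence NOT certified by the union bound.


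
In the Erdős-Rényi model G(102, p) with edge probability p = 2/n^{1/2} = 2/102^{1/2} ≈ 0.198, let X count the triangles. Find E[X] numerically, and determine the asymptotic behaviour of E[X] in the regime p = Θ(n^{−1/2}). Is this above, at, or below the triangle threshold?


Number of potential triangles: C(102, 3) = 171700.
Each occurs with probability p³ ≈ (0.198)³ ≈ 7.76586e-03.
By linearity: E[X] = C(102, 3)·p³ ≈ 171700 · 7.76586e-03 ≈ 1333.399.
Since α = 1/2 < 1, p = c/n^{1/2} ≫ 1/n is above the triangle threshold p ~ 1/n. Asymptotically E[X] ~ (c³/6)·n^{3(1−α)} = (2³/6)·n^{1.5} → ∞; triangles are abundant w.h.p.

E[X] ≈ 1333.399; in regime p = Θ(1/n^{1/2}) E[X] diverges (above the triangle threshold p ~ 1/n).


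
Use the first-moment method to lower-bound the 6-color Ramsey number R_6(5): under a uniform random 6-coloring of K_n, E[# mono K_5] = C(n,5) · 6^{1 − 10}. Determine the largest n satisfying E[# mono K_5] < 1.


We need C(n, 5) · 6^{1 − 10} < 1, i.e. C(n, 5) < 6^{10 − 1} = 10077696.
Check values of n near the boundary:
  n = 65: C(65, 5) = 8259888; 8259888 < 10077696? YES
  n = 66: C(66, 5) = 8936928; 8936928 < 10077696? YES
  n = 67: C(67, 5) = 9657648; 9657648 < 10077696? YES
  n = 68: C(68, 5) = 10424128; 10424128 < 10077696? NO
The largest n with C(n, 5) < 10077696 is n = 67 (where E[X] = 67067/69984 ≈ 0.958). Hence R_6(5) > 67, i.e. R_6(5) ≥ 68.

Largest n = 67; hence R_6(5) > 67.


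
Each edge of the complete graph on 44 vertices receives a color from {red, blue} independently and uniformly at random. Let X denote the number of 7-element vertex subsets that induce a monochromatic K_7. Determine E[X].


Let X = Σ_S X_S over the C(44, 7) = 38320568 subsets S of size 7, where X_S = 1 if the K_7 on S is monochromatic.
For a fixed S, the K_7 on S has C(7, 2) = 21 edges. P[all 21 edges red] = (1/2)^21, and likewise for blue, so P[monochromatic] = 2·(1/2)^21 = 2^{1 − 21} = 1/1048576.
Summing: E[X] = C(44, 7) · 2^{1 − 21} = 38320568 · 1/1048576 = 4790071/131072.
Numerically: E[X] ≈ 36.5453.

E[X] = C(44,7)·2^(1−C(7,2)) = 4790071/131072 ≈ 36.5453.


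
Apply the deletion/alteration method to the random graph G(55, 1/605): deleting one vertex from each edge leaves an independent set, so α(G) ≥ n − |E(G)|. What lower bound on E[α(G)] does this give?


E[|E(G)|] = C(55, 2)·p = 1485 · (1/605) = 27/11.
E[α(G)] ≥ n − E[|E(G)|] = 55 − 27/11 = 578/11.
Numerically: ≈ 52.545455.
(This is only a lower bound; the true E[α(G)] may be larger.)

E[α(G)] ≥ 578/11 ≈ 52.545455.


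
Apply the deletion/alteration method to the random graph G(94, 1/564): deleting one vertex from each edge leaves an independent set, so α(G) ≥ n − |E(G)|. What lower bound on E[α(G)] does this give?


E[|E(G)|] = C(94, 2)·p = 4371 · (1/564) = 31/4.
E[α(G)] ≥ n − E[|E(G)|] = 94 − 31/4 = 345/4.
Numerically: ≈ 86.250.
(This is only a lower bound; the true E[α(G)] may be larger.)

E[α(G)] ≥ 345/4 ≈ 86.250.


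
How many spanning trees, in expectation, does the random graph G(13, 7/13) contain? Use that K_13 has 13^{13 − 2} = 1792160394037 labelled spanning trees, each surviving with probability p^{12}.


K_13 has 13^{13 − 2} = 1792160394037 labelled spanning trees.
For each such spanning tree H, let X_H = 1 if all 12 edges of H are present in G. Then P[X_H = 1] = p^{12} = (7/13)^{12} = 13841287201/23298085122481.
Summing the indicators: E[X] = Σ_H E[X_H] = 1792160394037 · p^{12} = 1792160394037 · 13841287201/23298085122481 = 13841287201/13.
Numerically: E[X] ≈ 1.0647e+09.

E[X] = 1792160394037 · (7/13)^{12} = 13841287201/13 ≈ 1.0647e+09.


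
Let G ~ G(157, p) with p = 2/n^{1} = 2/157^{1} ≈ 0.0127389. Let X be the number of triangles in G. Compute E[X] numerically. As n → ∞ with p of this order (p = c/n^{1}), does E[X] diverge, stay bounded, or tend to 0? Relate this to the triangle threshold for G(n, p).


Number of potential triangles: C(157, 3) = 632710.
Each occurs with probability p³ ≈ (0.0127389)³ ≈ 2.06724062e-06.
By linearity: E[X] = C(157, 3)·p³ ≈ 632710 · 2.06724062e-06 ≈ 1.307964.
Here α = 1, so p = 2/n is exactly at the triangle threshold p ~ 1/n. Asymptotically E[X] → c³/6 = 2³/6 = 4/3 ≈ 1.333333, a bounded constant. In this regime the triangle count is asymptotically Poisson(c³/6).

E[X] ≈ 1.307964; in regime p = Θ(1/n^{1}) E[X] stays bounded (at the triangle threshold p ~ 1/n).


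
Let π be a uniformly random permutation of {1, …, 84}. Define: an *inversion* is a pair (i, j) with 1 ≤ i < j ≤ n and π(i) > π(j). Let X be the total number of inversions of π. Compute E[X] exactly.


Write X = Σ X_I over the C(84, 2) = 3486 pairs i < j, with X_I the indicator of one inversion.
There are 3486 indicators.
For each fixed pair i < j, the values π(i) and π(j) are two distinct elements of {1, …, 84} in uniformly random order; by symmetry P[π(i) > π(j)] = 1/2.
By linearity: E[X] = 3486 · (1/2) = C(84, 2) · (1/2) = 3486/2 = 1743 ≈ 1743.0000.

E[X] = 1743 = 1743.0000.


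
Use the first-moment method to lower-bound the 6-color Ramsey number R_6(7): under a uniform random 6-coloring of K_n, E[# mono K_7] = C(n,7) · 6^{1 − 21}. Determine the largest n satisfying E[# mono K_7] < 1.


We need C(n, 7) · 6^{1 − 21} < 1, i.e. C(n, 7) < 6^{21 − 1} = 3656158440062976.
Check values of n near the boundary:
  n = 567: C(567, 7) = 3601671315933933; 3601671315933933 < 3656158440062976? YES
  n = 568: C(568, 7) = 3646611956239704; 3646611956239704 < 3656158440062976? YES
  n = 569: C(569, 7) = 3692032389858348; 3692032389858348 < 3656158440062976? NO
  n = 570: C(570, 7) = 3737936877831720; 3737936877831720 < 3656158440062976? NO
The largest n with C(n, 7) < 3656158440062976 is n = 568 (where E[X] = 16882462760369/16926659444736 ≈ 0.997389). Hence R_6(7) > 568, i.e. R_6(7) ≥ 569.

Largest n = 568; hence R_6(7) > 568.


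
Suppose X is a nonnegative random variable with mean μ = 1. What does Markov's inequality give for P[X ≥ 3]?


μ = E[X] = 1, a = 3.
Markov: P[X ≥ 3] ≤ μ/a = (1)/3 = 1/3.
Numerically: ≈ 0.33333.
(Since a = 3 > μ = 1.00000, the bound 1/3 is < 1 and informative.)

P[X ≥ 3] ≤ 1/3 ≈ 0.33333.


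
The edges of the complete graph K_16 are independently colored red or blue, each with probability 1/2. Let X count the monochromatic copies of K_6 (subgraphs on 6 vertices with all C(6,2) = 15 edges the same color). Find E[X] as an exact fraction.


Let X = Σ_S X_S over the C(16, 6) = 8008 subsets S of size 6, where X_S = 1 if the K_6 on S is monochromatic.
For a fixed S, the K_6 on S has C(6, 2) = 15 edges. P[all 15 edges red] = (1/2)^15, and likewise for blue, so P[monochromatic] = 2·(1/2)^15 = 2^{1 − 15} = 1/16384.
By linearity: E[X] = C(16, 6) · 2^{1 − 15} = 8008 · 1/16384 = 1001/2048.
Numerically: E[X] ≈ 0.4888.

E[X] = C(16,6)·2^(1−C(6,2)) = 1001/2048 ≈ 0.4888.


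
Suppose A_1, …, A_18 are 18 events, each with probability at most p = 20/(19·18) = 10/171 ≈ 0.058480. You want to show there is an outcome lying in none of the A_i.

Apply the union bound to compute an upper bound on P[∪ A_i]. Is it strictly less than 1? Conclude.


Union bound: P[∪_{i=1}^{18} A_i] ≤ Σ_i P[A_i] ≤ 18·p = 18·(10/171) = 20/19.
Numerically: 20/19 ≈ 1.052632.
Is 20/19 < 1? NO.
Since the bound 20/19 is ≥ 1, the union bound is uninformative here; it does NOT by itself certify existence.

18·p = 20/19 ≈ 1.052632; existence NOT certified by the union bound.


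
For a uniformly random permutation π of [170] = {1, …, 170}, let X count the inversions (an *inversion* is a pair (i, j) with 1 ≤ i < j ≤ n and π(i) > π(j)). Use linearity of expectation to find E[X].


Write X = Σ X_I over the C(170, 2) = 14365 pairs i < j, with X_I the indicator of one inversion.
There are 14365 indicators.
For each fixed pair i < j, the values π(i) and π(j) are two distinct elements of {1, …, 170} in uniformly random order; by symmetry P[π(i) > π(j)] = 1/2.
By linearity: E[X] = 14365 · (1/2) = C(170, 2) · (1/2) = 14365/2 = 14365/2 ≈ 7182.5000.

E[X] = 14365/2 = 7182.5000.


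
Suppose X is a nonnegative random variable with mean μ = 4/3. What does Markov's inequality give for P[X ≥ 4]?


μ = E[X] = 4/3, a = 4.
Markov: P[X ≥ 4] ≤ μ/a = (4/3)/4 = 1/3.
Numerically: ≈ 0.3333.
(Since a = 4 > μ = 1.3333, the bound 1/3 is < 1 and informative.)

P[X ≥ 4] ≤ 1/3 ≈ 0.3333.


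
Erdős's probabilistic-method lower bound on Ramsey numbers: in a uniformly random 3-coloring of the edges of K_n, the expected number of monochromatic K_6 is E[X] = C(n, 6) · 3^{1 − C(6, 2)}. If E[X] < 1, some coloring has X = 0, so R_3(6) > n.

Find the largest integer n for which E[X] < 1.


We need C(n, 6) · 3^{1 − 15} < 1, i.e. C(n, 6) < 3^{15 − 1} = 4782969.
Check values of n near the boundary:
  n = 40: C(40, 6) = 3838380; 3838380 < 4782969? YES
  n = 41: C(41, 6) = 4496388; 4496388 < 4782969? YES
  n = 42: C(42, 6) = 5245786; 5245786 < 4782969? NO
  n = 43: C(43, 6) = 6096454; 6096454 < 4782969? NO
The largest n with C(n, 6) < 4782969 is n = 41 (where E[X] = 1498796/1594323 ≈ 0.940083). Hence R_3(6) > 41, i.e. R_3(6) ≥ 42.

Largest n = 41; hence R_3(6) > 41.


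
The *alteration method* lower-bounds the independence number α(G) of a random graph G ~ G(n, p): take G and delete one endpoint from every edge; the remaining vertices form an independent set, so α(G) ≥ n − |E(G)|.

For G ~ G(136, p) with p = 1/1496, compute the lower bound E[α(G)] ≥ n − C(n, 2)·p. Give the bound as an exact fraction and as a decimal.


E[|E(G)|] = C(136, 2)·p = 9180 · (1/1496) = 135/22.
E[α(G)] ≥ n − E[|E(G)|] = 136 − 135/22 = 2857/22.
Numerically: ≈ 129.86364.
(This is only a lower bound; the true E[α(G)] may be larger.)

E[α(G)] ≥ 2857/22 ≈ 129.86364.


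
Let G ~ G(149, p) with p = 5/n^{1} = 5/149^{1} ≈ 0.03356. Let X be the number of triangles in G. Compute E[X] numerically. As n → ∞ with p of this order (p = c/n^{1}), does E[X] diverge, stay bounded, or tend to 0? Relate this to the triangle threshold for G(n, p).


Number of potential triangles: C(149, 3) = 540274.
Each occurs with probability p³ ≈ (0.03356)³ ≈ 3.778777e-05.
By linearity: E[X] = C(149, 3)·p³ ≈ 540274 · 3.778777e-05 ≈ 20.4157.
Here α = 1, so p = 5/n is exactly at the triangle threshold p ~ 1/n. Asymptotically E[X] → c³/6 = 5³/6 = 125/6 ≈ 20.8333, a bounded constant. In this regime the triangle count is asymptotically Poisson(c³/6).

E[X] ≈ 20.4157; in regime p = Θ(1/n^{1}) E[X] stays bounded (at the triangle threshold p ~ 1/n).


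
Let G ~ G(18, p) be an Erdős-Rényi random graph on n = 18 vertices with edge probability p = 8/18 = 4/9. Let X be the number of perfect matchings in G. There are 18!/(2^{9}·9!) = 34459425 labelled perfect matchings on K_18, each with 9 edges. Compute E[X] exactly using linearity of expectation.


K_18 has 18!/(2^{9}·9!) = 34459425 labelled perfect matchings.
For each such perfect matching H, let X_H = 1 if all 9 edges of H are present in G. Then P[X_H = 1] = p^{9} = (4/9)^{9} = 262144/387420489.
By linearity of expectation: E[X] = Σ_H E[X_H] = 34459425 · p^{9} = 34459425 · 262144/387420489 = 111522611200/4782969.
Numerically: E[X] ≈ 2.33e+04.

E[X] = 34459425 · (4/9)^{9} = 111522611200/4782969 ≈ 2.33e+04.


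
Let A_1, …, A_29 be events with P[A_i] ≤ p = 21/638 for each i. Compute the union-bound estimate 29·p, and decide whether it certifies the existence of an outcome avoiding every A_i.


Union bound: P[∪_{i=1}^{29} A_i] ≤ Σ_i P[A_i] ≤ 29·p = 29·(21/638) = 21/22.
Numerically: 21/22 ≈ 0.95455.
Is 21/22 < 1? YES.
Since P[∪ A_i] ≤ 21/22 < 1, the complement has P[∩ A_i^c] ≥ 1 − 21/22 = 1/22 > 0, so some outcome avoids every A_i.

29·p = 21/22 ≈ 0.95455; existence CERTIFIED by the union bound.


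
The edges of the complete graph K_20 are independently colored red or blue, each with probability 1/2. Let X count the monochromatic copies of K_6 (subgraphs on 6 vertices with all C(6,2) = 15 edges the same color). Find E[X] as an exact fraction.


Let X = Σ_S X_S over the C(20, 6) = 38760 subsets S of size 6, where X_S = 1 if the K_6 on S is monochromatic.
For a fixed S, the K_6 on S has C(6, 2) = 15 edges. P[all 15 edges red] = (1/2)^15, and likewise for blue, so P[monochromatic] = 2·(1/2)^15 = 2^{1 − 15} = 1/16384.
By linearity of expectation: E[X] = C(20, 6) · 2^{1 − 15} = 38760 · 1/16384 = 4845/2048.
Numerically: E[X] ≈ 2.36572.

E[X] = C(20,6)·2^(1−C(6,2)) = 4845/2048 ≈ 2.36572.


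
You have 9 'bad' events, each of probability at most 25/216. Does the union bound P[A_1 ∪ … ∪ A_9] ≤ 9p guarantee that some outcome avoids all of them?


Union bound: P[∪_{i=1}^{9} A_i] ≤ Σ_i P[A_i] ≤ 9·p = 9·(25/216) = 25/24.
Numerically: 25/24 ≈ 1.042.
Is 25/24 < 1? NO.
Since the bound 25/24 is ≥ 1, the union bound is uninformative here; it does NOT by itself certify existence.

9·p = 25/24 ≈ 1.042; existence NOT certified by the union bound.


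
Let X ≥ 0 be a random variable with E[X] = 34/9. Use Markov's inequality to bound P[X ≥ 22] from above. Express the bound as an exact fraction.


μ = E[X] = 34/9, a = 22.
Markov: P[X ≥ 22] ≤ μ/a = (34/9)/22 = 17/99.
Numerically: ≈ 0.172.
(Since a = 22 > μ = 3.778, the bound 17/99 is < 1 and informative.)

P[X ≥ 22] ≤ 17/99 ≈ 0.172.


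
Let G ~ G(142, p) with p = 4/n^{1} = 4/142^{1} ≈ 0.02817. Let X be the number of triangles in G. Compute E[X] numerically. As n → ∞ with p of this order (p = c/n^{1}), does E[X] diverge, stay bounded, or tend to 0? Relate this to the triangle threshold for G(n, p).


Number of potential triangles: C(142, 3) = 467180.
Each occurs with probability p³ ≈ (0.02817)³ ≈ 2.235193e-05.
By linearity: E[X] = C(142, 3)·p³ ≈ 467180 · 2.235193e-05 ≈ 10.4424.
Here α = 1, so p = 4/n is exactly at the triangle threshold p ~ 1/n. Asymptotically E[X] → c³/6 = 4³/6 = 32/3 ≈ 10.6667, a bounded constant. In this regime the triangle count is asymptotically Poisson(c³/6).

E[X] ≈ 10.4424; in regime p = Θ(1/n^{1}) E[X] stays bounded (at the triangle threshold p ~ 1/n).


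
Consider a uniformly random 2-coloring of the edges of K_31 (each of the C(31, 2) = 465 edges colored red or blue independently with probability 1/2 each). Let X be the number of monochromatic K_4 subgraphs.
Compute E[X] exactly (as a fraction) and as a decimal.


Let X = Σ_S X_S over the C(31, 4) = 31465 subsets S of size 4, where X_S = 1 if the K_4 on S is monochromatic.
For a fixed S, the K_4 on S has C(4, 2) = 6 edges. P[all 6 edges red] = (1/2)^6, and likewise for blue, so P[monochromatic] = 2·(1/2)^6 = 2^{1 − 6} = 1/32.
By linearity: E[X] = C(31, 4) · 2^{1 − 6} = 31465 · 1/32 = 31465/32.
Numerically: E[X] ≈ 983.281250.

E[X] = C(31,4)·2^(1−C(4,2)) = 31465/32 ≈ 983.281250.


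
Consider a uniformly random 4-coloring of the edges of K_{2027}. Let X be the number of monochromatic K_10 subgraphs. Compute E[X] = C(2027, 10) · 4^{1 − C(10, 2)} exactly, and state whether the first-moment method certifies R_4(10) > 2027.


E[X] = C(2027, 10) · 4^{1 − 45} = 315586117401470604332341335 · 4^{−44} = 315586117401470604332341335/309485009821345068724781056.
As a reduced fraction: E[X] = 315586117401470604332341335/309485009821345068724781056 ≈ 1.01971.
Is E[X] < 1? NO.
Since E[X] ≥ 1, the first-moment bound is inconclusive at n = 2027; it does NOT by itself certify R_4(10) > 2027.

E[X] = 315586117401470604332341335/309485009821345068724781056 ≈ 1.01971; E[X] ≥ 1; first-moment method inconclusive here.


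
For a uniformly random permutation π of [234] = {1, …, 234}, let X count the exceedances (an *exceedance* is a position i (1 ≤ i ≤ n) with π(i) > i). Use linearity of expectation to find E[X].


Write X = Σ_{i=1}^{234} X_i, where X_i = 1_{π(i) > i}.
For each fixed i, π(i) is uniform over {1, …, 234} (marginal of a uniform permutation), so P[π(i) > i] = (n − i)/n. Summing: Σ_{i=1}^{234} (n − i)/n = (0 + 1 + … + 233)/234 = 234(234 − 1)/(2·234) = (234 − 1)/2.
Hence E[X] = Σ_{i=1}^{234} (234 − i)/234 = 233/2 ≈ 116.500.

E[X] = 233/2 = 116.500.


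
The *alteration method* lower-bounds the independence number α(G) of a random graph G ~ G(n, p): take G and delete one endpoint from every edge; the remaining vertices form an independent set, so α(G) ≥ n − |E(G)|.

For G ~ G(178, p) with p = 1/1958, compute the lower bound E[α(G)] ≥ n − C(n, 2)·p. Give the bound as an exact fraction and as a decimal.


E[|E(G)|] = C(178, 2)·p = 15753 · (1/1958) = 177/22.
E[α(G)] ≥ n − E[|E(G)|] = 178 − 177/22 = 3739/22.
Numerically: ≈ 169.9545.
(This is only a lower bound; the true E[α(G)] may be larger.)

E[α(G)] ≥ 3739/22 ≈ 169.9545.


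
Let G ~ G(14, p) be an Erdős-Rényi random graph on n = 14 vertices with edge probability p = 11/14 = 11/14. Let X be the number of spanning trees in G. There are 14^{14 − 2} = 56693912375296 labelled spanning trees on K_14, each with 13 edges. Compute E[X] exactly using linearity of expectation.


K_14 has 14^{14 − 2} = 56693912375296 labelled spanning trees.
For each such spanning tree H, let X_H = 1 if all 13 edges of H are present in G. Then P[X_H = 1] = p^{13} = (11/14)^{13} = 34522712143931/793714773254144.
By linearity of expectation: E[X] = Σ_H E[X_H] = 56693912375296 · p^{13} = 56693912375296 · 34522712143931/793714773254144 = 34522712143931/14.
Numerically: E[X] ≈ 2.46591e+12.

E[X] = 56693912375296 · (11/14)^{13} = 34522712143931/14 ≈ 2.46591e+12.


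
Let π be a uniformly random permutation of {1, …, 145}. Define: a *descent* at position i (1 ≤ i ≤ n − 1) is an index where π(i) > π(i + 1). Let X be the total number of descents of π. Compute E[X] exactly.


Write X = Σ X_I over i = 1, …, 144, with X_I the indicator of one descent.
There are 144 indicators.
For each fixed i, the pair (π(i), π(i+1)) is a uniformly random ordered pair of distinct values from {1, …, 145}; by symmetry P[π(i) > π(i+1)] = 1/2.
By linearity: E[X] = 144 · (1/2) = (145 − 1) · (1/2) = 72 ≈ 72.00000.

E[X] = 72 = 72.00000.


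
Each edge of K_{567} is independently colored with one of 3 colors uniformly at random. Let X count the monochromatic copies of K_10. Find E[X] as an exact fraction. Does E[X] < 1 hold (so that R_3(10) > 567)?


E[X] = C(567, 10) · 3^{1 − 45} = 873787071273467749398 · 3^{−44} = 873787071273467749398/984770902183611232881.
As a reduced fraction: E[X] = 10787494707079848758/12157665459056928801 ≈ 0.887.
Is E[X] < 1? YES.
Since E[X] < 1, there exists a 3-coloring of K_{567} with no monochromatic K_10; hence R_3(10) > 567.

E[X] = 10787494707079848758/12157665459056928801 ≈ 0.887; E[X] < 1, so R_3(10) > 567.


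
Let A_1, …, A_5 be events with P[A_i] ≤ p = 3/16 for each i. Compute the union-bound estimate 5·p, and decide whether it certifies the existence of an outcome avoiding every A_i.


Union bound: P[∪_{i=1}^{5} A_i] ≤ Σ_i P[A_i] ≤ 5·p = 5·(3/16) = 15/16.
Numerically: 15/16 ≈ 0.9375000.
Is 15/16 < 1? YES.
Since P[∪ A_i] ≤ 15/16 < 1, the complement has P[∩ A_i^c] ≥ 1 − 15/16 = 1/16 > 0, so some outcome avoids every A_i.

5·p = 15/16 ≈ 0.9375000; existence CERTIFIED by the union bound.


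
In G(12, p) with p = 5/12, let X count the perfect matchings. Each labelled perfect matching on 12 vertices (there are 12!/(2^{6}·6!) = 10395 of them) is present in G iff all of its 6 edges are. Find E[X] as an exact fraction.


K_12 has 12!/(2^{6}·6!) = 10395 labelled perfect matchings.
For each such perfect matching H, let X_H = 1 if all 6 edges of H are present in G. Then P[X_H = 1] = p^{6} = (5/12)^{6} = 15625/2985984.
By linearity: E[X] = Σ_H E[X_H] = 10395 · p^{6} = 10395 · 15625/2985984 = 6015625/110592.
Numerically: E[X] ≈ 54.39.

E[X] = 10395 · (5/12)^{6} = 6015625/110592 ≈ 54.39.
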